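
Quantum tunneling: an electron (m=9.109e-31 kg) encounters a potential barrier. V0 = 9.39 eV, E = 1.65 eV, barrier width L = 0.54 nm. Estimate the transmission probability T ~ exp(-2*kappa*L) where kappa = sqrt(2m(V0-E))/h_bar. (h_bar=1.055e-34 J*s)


V0 - E = 7.74 eV = 1.2399e-18 J
kappa = sqrt(2 * m * (V0-E)) / h_bar
= sqrt(2 * 9.109e-31 * 1.2399e-18) / 1.055e-34
= 1.4246e+10 /m
2*kappa*L = 2 * 1.4246e+10 * 0.54e-9
= 15.3859
T = exp(-15.3859) = 2.079607e-07

2.079607e-07


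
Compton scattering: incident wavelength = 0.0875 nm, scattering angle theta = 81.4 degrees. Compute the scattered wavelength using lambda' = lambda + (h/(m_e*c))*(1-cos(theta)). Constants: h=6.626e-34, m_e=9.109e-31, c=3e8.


Compton wavelength: h/(m_e*c) = 2.4247e-12 m
d_lambda = 2.4247e-12 * (1 - cos(81.4 deg))
= 2.4247e-12 * 0.850465
= 2.0621e-12 m = 0.002062 nm
lambda' = 0.0875 + 0.002062
= 0.089562 nm

0.089562


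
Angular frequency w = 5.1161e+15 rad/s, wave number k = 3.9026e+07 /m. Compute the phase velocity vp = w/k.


vp = w / k
= 5.1161e+15 / 3.9026e+07
= 1.3109e+08 m/s

1.3109e+08


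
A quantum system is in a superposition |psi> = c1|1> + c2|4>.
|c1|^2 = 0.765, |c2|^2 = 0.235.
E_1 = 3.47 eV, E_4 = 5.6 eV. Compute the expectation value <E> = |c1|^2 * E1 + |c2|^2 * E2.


<E> = |c1|^2 * E1 + |c2|^2 * E2
= 0.765 * 3.47 + 0.235 * 5.6
= 2.6546 + 1.316
= 3.9706 eV

3.9706


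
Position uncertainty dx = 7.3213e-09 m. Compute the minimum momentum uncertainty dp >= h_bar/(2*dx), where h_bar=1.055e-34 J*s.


dp = h_bar / (2 * dx)
= 1.055e-34 / (2 * 7.3213e-09)
= 1.055e-34 / 1.4643e-08
= 7.2050e-27 kg*m/s

7.2050e-27


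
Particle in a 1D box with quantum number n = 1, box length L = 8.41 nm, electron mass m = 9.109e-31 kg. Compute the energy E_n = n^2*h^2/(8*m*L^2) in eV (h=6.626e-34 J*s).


E = n^2 * h^2 / (8 * m * L^2)
= 1^2 * (6.626e-34)^2 / (8 * 9.109e-31 * (8.41e-9)^2)
= 1 * 4.3904e-67 / (8 * 9.109e-31 * 7.0728e-17)
= 8.5182e-22 J
= 0.0053 eV

0.0053


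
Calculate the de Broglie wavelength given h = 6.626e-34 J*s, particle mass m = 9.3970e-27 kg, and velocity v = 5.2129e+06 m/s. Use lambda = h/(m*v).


lambda = h / (m * v)
= 6.626e-34 / (9.3970e-27 * 5.2129e+06)
= 6.626e-34 / 4.8986e-20
= 1.3526e-14 m

1.3526e-14


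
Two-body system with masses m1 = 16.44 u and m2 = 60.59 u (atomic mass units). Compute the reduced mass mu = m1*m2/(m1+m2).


mu = m1 * m2 / (m1 + m2)
= 16.44 * 60.59 / (16.44 + 60.59)
= 996.0996 / 77.03
= 12.9313 u

12.9313


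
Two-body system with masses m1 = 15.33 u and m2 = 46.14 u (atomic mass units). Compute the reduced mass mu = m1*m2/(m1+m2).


mu = m1 * m2 / (m1 + m2)
= 15.33 * 46.14 / (15.33 + 46.14)
= 707.3262 / 61.47
= 11.5069 u

11.5069


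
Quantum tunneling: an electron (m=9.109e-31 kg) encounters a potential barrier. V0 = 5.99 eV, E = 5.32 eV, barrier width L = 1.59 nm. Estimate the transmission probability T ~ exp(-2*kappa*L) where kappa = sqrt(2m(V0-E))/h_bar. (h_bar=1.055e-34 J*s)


V0 - E = 0.67 eV = 1.0733e-19 J
kappa = sqrt(2 * m * (V0-E)) / h_bar
= sqrt(2 * 9.109e-31 * 1.0733e-19) / 1.055e-34
= 4.1915e+09 /m
2*kappa*L = 2 * 4.1915e+09 * 1.59e-9
= 13.3289
T = exp(-13.3289) = 1.626825e-06

1.626825e-06


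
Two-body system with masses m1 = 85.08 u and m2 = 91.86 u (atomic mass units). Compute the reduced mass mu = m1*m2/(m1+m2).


mu = m1 * m2 / (m1 + m2)
= 85.08 * 91.86 / (85.08 + 91.86)
= 7815.4488 / 176.94
= 44.1701 u

44.1701


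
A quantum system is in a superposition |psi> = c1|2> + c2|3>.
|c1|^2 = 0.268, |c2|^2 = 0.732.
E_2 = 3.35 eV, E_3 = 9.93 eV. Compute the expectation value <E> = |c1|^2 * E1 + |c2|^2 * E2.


<E> = |c1|^2 * E1 + |c2|^2 * E2
= 0.268 * 3.35 + 0.732 * 9.93
= 0.8978 + 7.2688
= 8.1666 eV

8.1666


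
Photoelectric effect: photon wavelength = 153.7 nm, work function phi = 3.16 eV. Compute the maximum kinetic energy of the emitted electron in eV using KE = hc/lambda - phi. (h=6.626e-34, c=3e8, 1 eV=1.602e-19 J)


E_photon = hc / lambda
= (6.626e-34)(3e8) / (153.7e-9)
= 1.2933e-18 J
= 8.073 eV
KE = E_photon - phi
= 8.073 - 3.16
= 4.913 eV

4.913


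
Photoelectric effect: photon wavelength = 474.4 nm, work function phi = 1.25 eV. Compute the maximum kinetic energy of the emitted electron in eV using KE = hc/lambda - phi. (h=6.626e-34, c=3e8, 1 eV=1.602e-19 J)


E_photon = hc / lambda
= (6.626e-34)(3e8) / (474.4e-9)
= 4.1901e-19 J
= 2.6156 eV
KE = E_photon - phi
= 2.6156 - 1.25
= 1.3656 eV

1.3656


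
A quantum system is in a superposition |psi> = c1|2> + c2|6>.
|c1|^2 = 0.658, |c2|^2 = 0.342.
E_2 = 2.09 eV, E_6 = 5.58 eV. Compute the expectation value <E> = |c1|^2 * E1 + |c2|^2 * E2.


<E> = |c1|^2 * E1 + |c2|^2 * E2
= 0.658 * 2.09 + 0.342 * 5.58
= 1.3752 + 1.9084
= 3.2836 eV

3.2836


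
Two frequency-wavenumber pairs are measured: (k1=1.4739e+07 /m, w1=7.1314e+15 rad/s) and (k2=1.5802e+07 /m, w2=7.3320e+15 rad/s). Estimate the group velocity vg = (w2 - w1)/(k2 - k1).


vg = (w2 - w1) / (k2 - k1)
= (7.3320e+15 - 7.1314e+15) / (1.5802e+07 - 1.4739e+07)
= 2.0060e+14 / 1.0630e+06
= 1.8871e+08 m/s

1.8871e+08


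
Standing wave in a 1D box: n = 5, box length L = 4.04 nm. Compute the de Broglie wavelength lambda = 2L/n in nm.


lambda = 2L / n
= 2 * 4.04 / 5
= 8.08 / 5
= 1.616 nm

1.616


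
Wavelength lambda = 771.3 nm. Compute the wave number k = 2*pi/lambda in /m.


k = 2 * pi / lambda
= 6.2832 / (771.3e-9)
= 6.2832 / 7.7130e-07
= 8.1462e+06 /m

8.1462e+06


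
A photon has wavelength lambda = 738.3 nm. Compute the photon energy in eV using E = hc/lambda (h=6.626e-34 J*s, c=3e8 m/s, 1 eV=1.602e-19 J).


E = hc / lambda
= (6.626e-34)(3e8) / (738.3e-9)
= 1.9878e-25 / 7.3830e-07
= 2.6924e-19 J
Converting to eV: 2.6924e-19 / 1.602e-19
= 1.6807 eV

1.6807


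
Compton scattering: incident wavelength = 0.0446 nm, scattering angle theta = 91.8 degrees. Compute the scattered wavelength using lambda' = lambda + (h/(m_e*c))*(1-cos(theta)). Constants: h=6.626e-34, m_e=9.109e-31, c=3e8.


Compton wavelength: h/(m_e*c) = 2.4247e-12 m
d_lambda = 2.4247e-12 * (1 - cos(91.8 deg))
= 2.4247e-12 * 1.031411
= 2.5009e-12 m = 0.002501 nm
lambda' = 0.0446 + 0.002501
= 0.047101 nm

0.047101


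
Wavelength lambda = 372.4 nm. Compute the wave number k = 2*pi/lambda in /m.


k = 2 * pi / lambda
= 6.2832 / (372.4e-9)
= 6.2832 / 3.7240e-07
= 1.6872e+07 /m

1.6872e+07


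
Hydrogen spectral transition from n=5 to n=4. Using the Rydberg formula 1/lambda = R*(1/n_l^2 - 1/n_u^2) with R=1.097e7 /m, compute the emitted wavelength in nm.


1/lambda = R * (1/n_l^2 - 1/n_u^2)
= 1.097e7 * (1/4^2 - 1/5^2)
= 1.097e7 * (0.0625 - 0.04)
= 1.097e7 * 0.0225
= 2.4682e+05 /m
lambda = 1 / 2.4682e+05 = 4051.4535 nm

4051.4535


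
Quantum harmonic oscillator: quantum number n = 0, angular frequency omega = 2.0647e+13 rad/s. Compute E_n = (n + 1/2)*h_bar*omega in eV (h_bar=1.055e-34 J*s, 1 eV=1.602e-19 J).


E = (n + 1/2) * h_bar * omega
= (0 + 0.5) * 1.055e-34 * 2.0647e+13
= 0.5 * 2.1783e-21
= 1.0891e-21 J
= 0.0068 eV

0.0068


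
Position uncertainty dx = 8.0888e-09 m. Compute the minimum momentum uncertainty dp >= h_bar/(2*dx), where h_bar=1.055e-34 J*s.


dp = h_bar / (2 * dx)
= 1.055e-34 / (2 * 8.0888e-09)
= 1.055e-34 / 1.6178e-08
= 6.5214e-27 kg*m/s

6.5214e-27


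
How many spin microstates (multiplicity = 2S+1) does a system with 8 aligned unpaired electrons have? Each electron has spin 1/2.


Total spin S = N * (1/2) = 8 * 0.5 = 4.0
Spin multiplicity = 2S + 1
= 2 * 4.0 + 1
= 9

9


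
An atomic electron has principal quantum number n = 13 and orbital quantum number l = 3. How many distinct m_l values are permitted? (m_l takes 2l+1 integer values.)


m_l ranges from -l to +l in integer steps
So m_l goes from -3 to +3
Count = 2l + 1 = 2*3 + 1
= 7

7


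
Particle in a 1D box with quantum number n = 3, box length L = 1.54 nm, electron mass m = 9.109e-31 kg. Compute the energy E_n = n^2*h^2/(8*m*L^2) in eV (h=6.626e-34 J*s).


E = n^2 * h^2 / (8 * m * L^2)
= 3^2 * (6.626e-34)^2 / (8 * 9.109e-31 * (1.54e-9)^2)
= 9 * 4.3904e-67 / (8 * 9.109e-31 * 2.3716e-18)
= 2.2864e-19 J
= 1.4272 eV

1.4272


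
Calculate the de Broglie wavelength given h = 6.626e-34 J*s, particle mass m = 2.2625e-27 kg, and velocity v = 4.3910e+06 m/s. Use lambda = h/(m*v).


lambda = h / (m * v)
= 6.626e-34 / (2.2625e-27 * 4.3910e+06)
= 6.626e-34 / 9.9346e-21
= 6.6696e-14 m

6.6696e-14


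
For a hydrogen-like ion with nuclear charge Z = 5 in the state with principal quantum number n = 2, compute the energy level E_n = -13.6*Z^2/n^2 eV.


E_n = -13.6 * Z^2 / n^2
= -13.6 * 5^2 / 2^2
= -13.6 * 25 / 4
= -85.0 eV

-85.0


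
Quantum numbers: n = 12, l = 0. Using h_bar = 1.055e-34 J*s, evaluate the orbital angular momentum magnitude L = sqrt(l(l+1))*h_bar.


L = sqrt(l*(l+1)) * h_bar
= sqrt(0 * 1) * 1.055e-34
= sqrt(0) * 1.055e-34
= 0.0 * 1.055e-34
= 0.0000e+00 J*s

0.0000e+00


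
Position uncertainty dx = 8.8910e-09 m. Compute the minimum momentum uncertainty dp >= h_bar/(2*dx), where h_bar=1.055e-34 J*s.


dp = h_bar / (2 * dx)
= 1.055e-34 / (2 * 8.8910e-09)
= 1.055e-34 / 1.7782e-08
= 5.9330e-27 kg*m/s

5.9330e-27


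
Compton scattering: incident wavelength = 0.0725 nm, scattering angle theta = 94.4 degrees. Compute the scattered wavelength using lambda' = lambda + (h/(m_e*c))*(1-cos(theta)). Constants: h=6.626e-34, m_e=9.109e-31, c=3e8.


Compton wavelength: h/(m_e*c) = 2.4247e-12 m
d_lambda = 2.4247e-12 * (1 - cos(94.4 deg))
= 2.4247e-12 * 1.076719
= 2.6107e-12 m = 0.002611 nm
lambda' = 0.0725 + 0.002611
= 0.075111 nm

0.075111


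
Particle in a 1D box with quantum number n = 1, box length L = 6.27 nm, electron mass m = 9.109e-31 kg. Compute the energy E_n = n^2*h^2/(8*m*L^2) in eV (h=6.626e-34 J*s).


E = n^2 * h^2 / (8 * m * L^2)
= 1^2 * (6.626e-34)^2 / (8 * 9.109e-31 * (6.27e-9)^2)
= 1 * 4.3904e-67 / (8 * 9.109e-31 * 3.9313e-17)
= 1.5325e-21 J
= 0.0096 eV

0.0096


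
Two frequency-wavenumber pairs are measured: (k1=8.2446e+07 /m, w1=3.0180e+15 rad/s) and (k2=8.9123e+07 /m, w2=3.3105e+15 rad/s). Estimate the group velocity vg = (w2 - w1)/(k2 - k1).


vg = (w2 - w1) / (k2 - k1)
= (3.3105e+15 - 3.0180e+15) / (8.9123e+07 - 8.2446e+07)
= 2.9250e+14 / 6.6770e+06
= 4.3807e+07 m/s

4.3807e+07


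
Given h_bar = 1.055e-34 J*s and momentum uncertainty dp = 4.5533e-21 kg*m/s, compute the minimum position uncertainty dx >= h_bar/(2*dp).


dx = h_bar / (2 * dp)
= 1.055e-34 / (2 * 4.5533e-21)
= 1.055e-34 / 9.1066e-21
= 1.1585e-14 m

1.1585e-14


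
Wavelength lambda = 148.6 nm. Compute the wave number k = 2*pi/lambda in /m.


k = 2 * pi / lambda
= 6.2832 / (148.6e-9)
= 6.2832 / 1.4860e-07
= 4.2283e+07 /m

4.2283e+07


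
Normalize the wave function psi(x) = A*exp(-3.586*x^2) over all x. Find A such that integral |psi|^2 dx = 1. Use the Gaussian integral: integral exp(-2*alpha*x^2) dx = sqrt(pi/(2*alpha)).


integral |psi|^2 dx = A^2 * sqrt(pi/(2*alpha)) = 1
A^2 = sqrt(2*alpha/pi)
= sqrt(2 * 3.586 / pi)
= 1.510933
A = sqrt(1.510933)
= 1.2292

1.2292


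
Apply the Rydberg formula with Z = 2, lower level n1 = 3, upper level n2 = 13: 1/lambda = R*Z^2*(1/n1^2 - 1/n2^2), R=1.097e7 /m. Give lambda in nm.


1/lambda = R * Z^2 * (1/n1^2 - 1/n2^2)
= 1.097e7 * 2^2 * (1/3^2 - 1/13^2)
= 1.097e7 * 4 * (0.111111 - 0.005917)
= 4.6159e+06 /m
lambda = 1 / 4.6159e+06
= 216.642 nm

216.642


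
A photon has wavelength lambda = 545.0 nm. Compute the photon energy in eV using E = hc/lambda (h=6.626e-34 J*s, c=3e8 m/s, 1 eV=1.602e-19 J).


E = hc / lambda
= (6.626e-34)(3e8) / (545.0e-9)
= 1.9878e-25 / 5.4500e-07
= 3.6473e-19 J
Converting to eV: 3.6473e-19 / 1.602e-19
= 2.2767 eV

2.2767


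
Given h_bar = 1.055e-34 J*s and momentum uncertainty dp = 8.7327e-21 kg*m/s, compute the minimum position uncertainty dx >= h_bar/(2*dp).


dx = h_bar / (2 * dp)
= 1.055e-34 / (2 * 8.7327e-21)
= 1.055e-34 / 1.7465e-20
= 6.0405e-15 m

6.0405e-15


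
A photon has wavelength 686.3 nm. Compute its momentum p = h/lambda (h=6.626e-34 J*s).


p = h / lambda
= 6.626e-34 / (686.3e-9)
= 6.626e-34 / 6.8630e-07
= 9.6547e-28 kg*m/s

9.6547e-28


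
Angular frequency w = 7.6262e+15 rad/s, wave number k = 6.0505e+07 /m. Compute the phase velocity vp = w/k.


vp = w / k
= 7.6262e+15 / 6.0505e+07
= 1.2604e+08 m/s

1.2604e+08


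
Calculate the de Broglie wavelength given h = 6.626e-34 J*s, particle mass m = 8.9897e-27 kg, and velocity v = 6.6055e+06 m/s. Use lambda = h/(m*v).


lambda = h / (m * v)
= 6.626e-34 / (8.9897e-27 * 6.6055e+06)
= 6.626e-34 / 5.9381e-20
= 1.1158e-14 m

1.1158e-14


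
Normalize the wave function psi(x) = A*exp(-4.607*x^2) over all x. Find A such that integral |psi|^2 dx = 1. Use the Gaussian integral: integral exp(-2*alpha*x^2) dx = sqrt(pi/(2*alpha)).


integral |psi|^2 dx = A^2 * sqrt(pi/(2*alpha)) = 1
A^2 = sqrt(2*alpha/pi)
= sqrt(2 * 4.607 / pi)
= 1.712573
A = sqrt(1.712573)
= 1.3087

1.3087


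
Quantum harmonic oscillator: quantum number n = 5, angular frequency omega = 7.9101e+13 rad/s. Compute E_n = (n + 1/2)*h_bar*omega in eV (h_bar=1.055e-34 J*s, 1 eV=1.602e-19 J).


E = (n + 1/2) * h_bar * omega
= (5 + 0.5) * 1.055e-34 * 7.9101e+13
= 5.5 * 8.3452e-21
= 4.5898e-20 J
= 0.2865 eV

0.2865


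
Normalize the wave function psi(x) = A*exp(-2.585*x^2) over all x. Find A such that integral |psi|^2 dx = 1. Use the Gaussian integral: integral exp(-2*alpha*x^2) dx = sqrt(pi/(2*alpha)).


integral |psi|^2 dx = A^2 * sqrt(pi/(2*alpha)) = 1
A^2 = sqrt(2*alpha/pi)
= sqrt(2 * 2.585 / pi)
= 1.282834
A = sqrt(1.282834)
= 1.1326

1.1326


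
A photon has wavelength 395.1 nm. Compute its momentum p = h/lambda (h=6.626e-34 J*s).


p = h / lambda
= 6.626e-34 / (395.1e-9)
= 6.626e-34 / 3.9510e-07
= 1.6770e-27 kg*m/s

1.6770e-27


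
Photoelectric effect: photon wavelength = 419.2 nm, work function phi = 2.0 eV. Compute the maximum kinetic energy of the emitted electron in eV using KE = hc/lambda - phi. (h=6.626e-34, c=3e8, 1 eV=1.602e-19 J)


E_photon = hc / lambda
= (6.626e-34)(3e8) / (419.2e-9)
= 4.7419e-19 J
= 2.96 eV
KE = E_photon - phi
= 2.96 - 2.0
= 0.96 eV

0.96


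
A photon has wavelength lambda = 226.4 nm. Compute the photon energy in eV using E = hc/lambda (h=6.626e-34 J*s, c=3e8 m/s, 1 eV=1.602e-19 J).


E = hc / lambda
= (6.626e-34)(3e8) / (226.4e-9)
= 1.9878e-25 / 2.2640e-07
= 8.7800e-19 J
Converting to eV: 8.7800e-19 / 1.602e-19
= 5.4807 eV

5.4807


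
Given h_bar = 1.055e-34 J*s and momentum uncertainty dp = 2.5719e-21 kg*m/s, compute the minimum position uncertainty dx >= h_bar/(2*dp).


dx = h_bar / (2 * dp)
= 1.055e-34 / (2 * 2.5719e-21)
= 1.055e-34 / 5.1438e-21
= 2.0510e-14 m

2.0510e-14


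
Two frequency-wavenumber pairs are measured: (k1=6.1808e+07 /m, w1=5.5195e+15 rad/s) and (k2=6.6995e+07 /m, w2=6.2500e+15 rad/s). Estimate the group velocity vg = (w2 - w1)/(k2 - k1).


vg = (w2 - w1) / (k2 - k1)
= (6.2500e+15 - 5.5195e+15) / (6.6995e+07 - 6.1808e+07)
= 7.3050e+14 / 5.1870e+06
= 1.4083e+08 m/s

1.4083e+08


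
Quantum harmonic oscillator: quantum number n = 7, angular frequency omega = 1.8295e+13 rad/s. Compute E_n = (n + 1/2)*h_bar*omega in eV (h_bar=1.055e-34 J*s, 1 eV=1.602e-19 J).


E = (n + 1/2) * h_bar * omega
= (7 + 0.5) * 1.055e-34 * 1.8295e+13
= 7.5 * 1.9301e-21
= 1.4476e-20 J
= 0.0904 eV

0.0904


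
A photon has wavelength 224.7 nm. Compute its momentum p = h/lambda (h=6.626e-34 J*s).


p = h / lambda
= 6.626e-34 / (224.7e-9)
= 6.626e-34 / 2.2470e-07
= 2.9488e-27 kg*m/s

2.9488e-27


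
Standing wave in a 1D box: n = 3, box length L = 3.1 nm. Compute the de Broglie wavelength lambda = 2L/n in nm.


lambda = 2L / n
= 2 * 3.1 / 3
= 6.2 / 3
= 2.0667 nm

2.0667


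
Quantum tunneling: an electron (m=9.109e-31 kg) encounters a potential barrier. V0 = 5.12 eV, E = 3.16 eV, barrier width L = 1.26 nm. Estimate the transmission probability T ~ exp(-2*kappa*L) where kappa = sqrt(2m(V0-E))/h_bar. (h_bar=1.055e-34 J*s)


V0 - E = 1.96 eV = 3.1399e-19 J
kappa = sqrt(2 * m * (V0-E)) / h_bar
= sqrt(2 * 9.109e-31 * 3.1399e-19) / 1.055e-34
= 7.1690e+09 /m
2*kappa*L = 2 * 7.1690e+09 * 1.26e-9
= 18.0658
T = exp(-18.0658) = 1.425980e-08

1.425980e-08


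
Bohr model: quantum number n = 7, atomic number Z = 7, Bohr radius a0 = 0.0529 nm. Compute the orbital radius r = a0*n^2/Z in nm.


r = a0 * n^2 / Z
= 0.0529 * 7^2 / 7
= 0.0529 * 49 / 7
= 0.3703 nm

0.3703


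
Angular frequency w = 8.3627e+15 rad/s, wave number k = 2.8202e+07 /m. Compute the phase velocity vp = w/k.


vp = w / k
= 8.3627e+15 / 2.8202e+07
= 2.9653e+08 m/s

2.9653e+08


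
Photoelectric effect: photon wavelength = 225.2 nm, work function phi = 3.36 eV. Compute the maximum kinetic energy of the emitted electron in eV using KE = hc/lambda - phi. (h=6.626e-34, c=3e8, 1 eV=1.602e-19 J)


E_photon = hc / lambda
= (6.626e-34)(3e8) / (225.2e-9)
= 8.8268e-19 J
= 5.5099 eV
KE = E_photon - phi
= 5.5099 - 3.36
= 2.1499 eV

2.1499


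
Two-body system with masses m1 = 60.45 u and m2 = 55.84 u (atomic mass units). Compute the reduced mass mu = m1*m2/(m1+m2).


mu = m1 * m2 / (m1 + m2)
= 60.45 * 55.84 / (60.45 + 55.84)
= 3375.528 / 116.29
= 29.0268 u

29.0268


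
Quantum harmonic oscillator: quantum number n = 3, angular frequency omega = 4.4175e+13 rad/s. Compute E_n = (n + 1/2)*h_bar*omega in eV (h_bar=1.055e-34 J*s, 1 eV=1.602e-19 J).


E = (n + 1/2) * h_bar * omega
= (3 + 0.5) * 1.055e-34 * 4.4175e+13
= 3.5 * 4.6605e-21
= 1.6312e-20 J
= 0.1018 eV

0.1018


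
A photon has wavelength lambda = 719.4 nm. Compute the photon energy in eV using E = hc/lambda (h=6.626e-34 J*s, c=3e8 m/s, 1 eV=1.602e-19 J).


E = hc / lambda
= (6.626e-34)(3e8) / (719.4e-9)
= 1.9878e-25 / 7.1940e-07
= 2.7631e-19 J
Converting to eV: 2.7631e-19 / 1.602e-19
= 1.7248 eV

1.7248


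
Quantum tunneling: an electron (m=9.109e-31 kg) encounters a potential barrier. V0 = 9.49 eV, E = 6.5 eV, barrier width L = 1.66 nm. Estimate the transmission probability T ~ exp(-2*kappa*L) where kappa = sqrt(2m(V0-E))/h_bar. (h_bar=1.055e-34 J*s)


V0 - E = 2.99 eV = 4.7900e-19 J
kappa = sqrt(2 * m * (V0-E)) / h_bar
= sqrt(2 * 9.109e-31 * 4.7900e-19) / 1.055e-34
= 8.8545e+09 /m
2*kappa*L = 2 * 8.8545e+09 * 1.66e-9
= 29.397
T = exp(-29.397) = 1.710215e-13

1.710215e-13


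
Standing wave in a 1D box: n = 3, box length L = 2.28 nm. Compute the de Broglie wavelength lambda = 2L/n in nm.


lambda = 2L / n
= 2 * 2.28 / 3
= 4.56 / 3
= 1.52 nm

1.52


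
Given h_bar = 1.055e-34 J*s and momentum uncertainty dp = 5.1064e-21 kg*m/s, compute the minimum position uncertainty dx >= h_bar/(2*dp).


dx = h_bar / (2 * dp)
= 1.055e-34 / (2 * 5.1064e-21)
= 1.055e-34 / 1.0213e-20
= 1.0330e-14 m

1.0330e-14


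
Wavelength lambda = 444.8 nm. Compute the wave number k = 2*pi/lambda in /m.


k = 2 * pi / lambda
= 6.2832 / (444.8e-9)
= 6.2832 / 4.4480e-07
= 1.4126e+07 /m

1.4126e+07


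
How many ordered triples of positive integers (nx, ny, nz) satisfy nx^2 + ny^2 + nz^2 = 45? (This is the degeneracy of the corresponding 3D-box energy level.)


Enumerate all (nx, ny, nz) with nx^2 + ny^2 + nz^2 = 45:
(2,4,5)
(2,5,4)
(4,2,5)
(4,5,2)
(5,2,4)
(5,4,2)
Total degeneracy = 6

6


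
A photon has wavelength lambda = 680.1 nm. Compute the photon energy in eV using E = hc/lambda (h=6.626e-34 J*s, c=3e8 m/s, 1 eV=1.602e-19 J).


E = hc / lambda
= (6.626e-34)(3e8) / (680.1e-9)
= 1.9878e-25 / 6.8010e-07
= 2.9228e-19 J
Converting to eV: 2.9228e-19 / 1.602e-19
= 1.8245 eV

1.8245


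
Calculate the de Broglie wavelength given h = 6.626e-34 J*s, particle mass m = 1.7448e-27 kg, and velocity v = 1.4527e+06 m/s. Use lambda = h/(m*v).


lambda = h / (m * v)
= 6.626e-34 / (1.7448e-27 * 1.4527e+06)
= 6.626e-34 / 2.5347e-21
= 2.6141e-13 m

2.6141e-13


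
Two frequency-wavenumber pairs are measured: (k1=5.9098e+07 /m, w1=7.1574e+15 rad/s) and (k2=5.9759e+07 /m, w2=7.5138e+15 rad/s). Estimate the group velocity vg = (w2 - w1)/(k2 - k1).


vg = (w2 - w1) / (k2 - k1)
= (7.5138e+15 - 7.1574e+15) / (5.9759e+07 - 5.9098e+07)
= 3.5640e+14 / 6.6100e+05
= 5.3918e+08 m/s

5.3918e+08


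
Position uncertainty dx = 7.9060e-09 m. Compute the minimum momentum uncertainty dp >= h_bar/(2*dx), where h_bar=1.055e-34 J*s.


dp = h_bar / (2 * dx)
= 1.055e-34 / (2 * 7.9060e-09)
= 1.055e-34 / 1.5812e-08
= 6.6721e-27 kg*m/s

6.6721e-27


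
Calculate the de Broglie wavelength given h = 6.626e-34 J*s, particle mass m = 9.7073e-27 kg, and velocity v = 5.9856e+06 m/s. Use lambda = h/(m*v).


lambda = h / (m * v)
= 6.626e-34 / (9.7073e-27 * 5.9856e+06)
= 6.626e-34 / 5.8104e-20
= 1.1404e-14 m

1.1404e-14


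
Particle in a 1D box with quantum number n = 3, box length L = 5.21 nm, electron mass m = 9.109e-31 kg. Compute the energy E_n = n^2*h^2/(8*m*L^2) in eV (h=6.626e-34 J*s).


E = n^2 * h^2 / (8 * m * L^2)
= 3^2 * (6.626e-34)^2 / (8 * 9.109e-31 * (5.21e-9)^2)
= 9 * 4.3904e-67 / (8 * 9.109e-31 * 2.7144e-17)
= 1.9976e-20 J
= 0.1247 eV

0.1247


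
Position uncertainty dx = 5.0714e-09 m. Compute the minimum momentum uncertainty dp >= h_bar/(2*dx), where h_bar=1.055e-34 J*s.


dp = h_bar / (2 * dx)
= 1.055e-34 / (2 * 5.0714e-09)
= 1.055e-34 / 1.0143e-08
= 1.0401e-26 kg*m/s

1.0401e-26


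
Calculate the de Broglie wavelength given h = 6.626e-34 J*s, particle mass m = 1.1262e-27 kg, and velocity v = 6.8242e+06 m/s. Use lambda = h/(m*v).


lambda = h / (m * v)
= 6.626e-34 / (1.1262e-27 * 6.8242e+06)
= 6.626e-34 / 7.6854e-21
= 8.6215e-14 m

8.6215e-14


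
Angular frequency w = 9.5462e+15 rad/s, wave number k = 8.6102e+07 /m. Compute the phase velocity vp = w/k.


vp = w / k
= 9.5462e+15 / 8.6102e+07
= 1.1087e+08 m/s

1.1087e+08


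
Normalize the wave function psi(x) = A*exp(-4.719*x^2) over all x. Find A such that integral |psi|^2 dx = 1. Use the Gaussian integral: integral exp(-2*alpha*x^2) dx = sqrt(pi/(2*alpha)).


integral |psi|^2 dx = A^2 * sqrt(pi/(2*alpha)) = 1
A^2 = sqrt(2*alpha/pi)
= sqrt(2 * 4.719 / pi)
= 1.733265
A = sqrt(1.733265)
= 1.3165

1.3165


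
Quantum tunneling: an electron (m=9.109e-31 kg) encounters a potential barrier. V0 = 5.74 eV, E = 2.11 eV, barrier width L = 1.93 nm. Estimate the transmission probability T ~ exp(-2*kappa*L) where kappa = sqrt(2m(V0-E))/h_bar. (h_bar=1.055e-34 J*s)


V0 - E = 3.63 eV = 5.8153e-19 J
kappa = sqrt(2 * m * (V0-E)) / h_bar
= sqrt(2 * 9.109e-31 * 5.8153e-19) / 1.055e-34
= 9.7562e+09 /m
2*kappa*L = 2 * 9.7562e+09 * 1.93e-9
= 37.6591
T = exp(-37.6591) = 4.414355e-17

4.414355e-17


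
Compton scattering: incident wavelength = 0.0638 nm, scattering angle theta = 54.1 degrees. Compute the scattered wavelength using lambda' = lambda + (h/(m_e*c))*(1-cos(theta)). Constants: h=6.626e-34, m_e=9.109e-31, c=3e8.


Compton wavelength: h/(m_e*c) = 2.4247e-12 m
d_lambda = 2.4247e-12 * (1 - cos(54.1 deg))
= 2.4247e-12 * 0.413628
= 1.0029e-12 m = 0.001003 nm
lambda' = 0.0638 + 0.001003
= 0.064803 nm

0.064803


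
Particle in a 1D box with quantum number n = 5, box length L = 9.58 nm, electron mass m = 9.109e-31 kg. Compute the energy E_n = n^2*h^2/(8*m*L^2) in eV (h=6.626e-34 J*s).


E = n^2 * h^2 / (8 * m * L^2)
= 5^2 * (6.626e-34)^2 / (8 * 9.109e-31 * (9.58e-9)^2)
= 25 * 4.3904e-67 / (8 * 9.109e-31 * 9.1776e-17)
= 1.6412e-20 J
= 0.1024 eV

0.1024


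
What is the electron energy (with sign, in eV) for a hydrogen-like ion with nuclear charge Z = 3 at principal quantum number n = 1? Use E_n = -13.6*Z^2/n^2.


E_n = -13.6 * Z^2 / n^2
= -13.6 * 3^2 / 1^2
= -13.6 * 9 / 1
= -122.4 eV

-122.4


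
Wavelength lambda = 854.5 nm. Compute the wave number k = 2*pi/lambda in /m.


k = 2 * pi / lambda
= 6.2832 / (854.5e-9)
= 6.2832 / 8.5450e-07
= 7.3531e+06 /m

7.3531e+06


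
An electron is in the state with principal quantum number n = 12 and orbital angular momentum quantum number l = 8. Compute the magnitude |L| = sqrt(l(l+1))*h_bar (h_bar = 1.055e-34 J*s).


L = sqrt(l*(l+1)) * h_bar
= sqrt(8 * 9) * 1.055e-34
= sqrt(72) * 1.055e-34
= 8.4853 * 1.055e-34
= 8.9520e-34 J*s

8.9520e-34


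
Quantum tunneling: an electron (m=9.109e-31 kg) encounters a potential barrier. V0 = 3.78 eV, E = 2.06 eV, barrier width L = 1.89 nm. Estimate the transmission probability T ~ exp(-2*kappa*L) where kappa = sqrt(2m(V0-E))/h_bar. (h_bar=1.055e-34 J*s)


V0 - E = 1.72 eV = 2.7554e-19 J
kappa = sqrt(2 * m * (V0-E)) / h_bar
= sqrt(2 * 9.109e-31 * 2.7554e-19) / 1.055e-34
= 6.7157e+09 /m
2*kappa*L = 2 * 6.7157e+09 * 1.89e-9
= 25.3855
T = exp(-25.3855) = 9.445642e-12

9.445642e-12


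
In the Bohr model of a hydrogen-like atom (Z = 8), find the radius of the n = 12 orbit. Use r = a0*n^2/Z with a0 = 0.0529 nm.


r = a0 * n^2 / Z
= 0.0529 * 12^2 / 8
= 0.0529 * 144 / 8
= 0.9522 nm

0.9522


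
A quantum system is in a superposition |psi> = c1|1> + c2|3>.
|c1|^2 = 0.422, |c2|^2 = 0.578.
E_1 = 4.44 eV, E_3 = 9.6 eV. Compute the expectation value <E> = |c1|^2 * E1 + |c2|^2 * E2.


<E> = |c1|^2 * E1 + |c2|^2 * E2
= 0.422 * 4.44 + 0.578 * 9.6
= 1.8737 + 5.5488
= 7.4225 eV

7.4225


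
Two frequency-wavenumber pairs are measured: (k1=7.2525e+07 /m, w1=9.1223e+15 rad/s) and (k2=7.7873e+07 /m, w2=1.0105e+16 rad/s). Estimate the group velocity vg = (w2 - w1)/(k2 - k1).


vg = (w2 - w1) / (k2 - k1)
= (1.0105e+16 - 9.1223e+15) / (7.7873e+07 - 7.2525e+07)
= 9.8270e+14 / 5.3480e+06
= 1.8375e+08 m/s

1.8375e+08


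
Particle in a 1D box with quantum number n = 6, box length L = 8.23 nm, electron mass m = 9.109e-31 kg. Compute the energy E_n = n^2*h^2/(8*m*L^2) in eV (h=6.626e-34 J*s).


E = n^2 * h^2 / (8 * m * L^2)
= 6^2 * (6.626e-34)^2 / (8 * 9.109e-31 * (8.23e-9)^2)
= 36 * 4.3904e-67 / (8 * 9.109e-31 * 6.7733e-17)
= 3.2022e-20 J
= 0.1999 eV

0.1999


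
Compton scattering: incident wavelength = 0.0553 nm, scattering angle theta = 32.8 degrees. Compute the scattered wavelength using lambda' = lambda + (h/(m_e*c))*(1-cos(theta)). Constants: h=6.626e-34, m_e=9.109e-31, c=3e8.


Compton wavelength: h/(m_e*c) = 2.4247e-12 m
d_lambda = 2.4247e-12 * (1 - cos(32.8 deg))
= 2.4247e-12 * 0.159433
= 3.8658e-13 m = 0.000387 nm
lambda' = 0.0553 + 0.000387
= 0.055687 nm

0.055687


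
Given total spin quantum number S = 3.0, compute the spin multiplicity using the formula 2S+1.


Spin multiplicity = 2S + 1
= 2 * 3.0 + 1
= 6.0 + 1
= 7

7


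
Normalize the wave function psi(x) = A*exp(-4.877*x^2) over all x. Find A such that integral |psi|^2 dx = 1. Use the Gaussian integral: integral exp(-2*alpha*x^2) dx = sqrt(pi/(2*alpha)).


integral |psi|^2 dx = A^2 * sqrt(pi/(2*alpha)) = 1
A^2 = sqrt(2*alpha/pi)
= sqrt(2 * 4.877 / pi)
= 1.762043
A = sqrt(1.762043)
= 1.3274

1.3274


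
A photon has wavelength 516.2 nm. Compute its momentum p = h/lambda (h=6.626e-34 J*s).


p = h / lambda
= 6.626e-34 / (516.2e-9)
= 6.626e-34 / 5.1620e-07
= 1.2836e-27 kg*m/s

1.2836e-27


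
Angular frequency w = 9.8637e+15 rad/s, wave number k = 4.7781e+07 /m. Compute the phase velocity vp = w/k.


vp = w / k
= 9.8637e+15 / 4.7781e+07
= 2.0644e+08 m/s

2.0644e+08


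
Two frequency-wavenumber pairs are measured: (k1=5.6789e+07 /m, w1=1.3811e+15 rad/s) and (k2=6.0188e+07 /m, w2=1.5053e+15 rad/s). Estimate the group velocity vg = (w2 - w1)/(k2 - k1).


vg = (w2 - w1) / (k2 - k1)
= (1.5053e+15 - 1.3811e+15) / (6.0188e+07 - 5.6789e+07)
= 1.2420e+14 / 3.3990e+06
= 3.6540e+07 m/s

3.6540e+07


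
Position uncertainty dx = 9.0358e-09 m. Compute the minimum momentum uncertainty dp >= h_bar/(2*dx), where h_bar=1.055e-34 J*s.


dp = h_bar / (2 * dx)
= 1.055e-34 / (2 * 9.0358e-09)
= 1.055e-34 / 1.8072e-08
= 5.8379e-27 kg*m/s

5.8379e-27


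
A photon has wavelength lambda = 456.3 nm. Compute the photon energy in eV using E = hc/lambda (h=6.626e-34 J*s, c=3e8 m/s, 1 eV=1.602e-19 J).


E = hc / lambda
= (6.626e-34)(3e8) / (456.3e-9)
= 1.9878e-25 / 4.5630e-07
= 4.3563e-19 J
Converting to eV: 4.3563e-19 / 1.602e-19
= 2.7193 eV

2.7193


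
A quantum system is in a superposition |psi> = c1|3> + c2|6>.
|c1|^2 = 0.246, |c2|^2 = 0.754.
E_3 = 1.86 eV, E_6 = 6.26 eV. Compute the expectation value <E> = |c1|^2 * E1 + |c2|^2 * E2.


<E> = |c1|^2 * E1 + |c2|^2 * E2
= 0.246 * 1.86 + 0.754 * 6.26
= 0.4576 + 4.72
= 5.1776 eV

5.1776


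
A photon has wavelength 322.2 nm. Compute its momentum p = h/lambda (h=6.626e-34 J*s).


p = h / lambda
= 6.626e-34 / (322.2e-9)
= 6.626e-34 / 3.2220e-07
= 2.0565e-27 kg*m/s

2.0565e-27


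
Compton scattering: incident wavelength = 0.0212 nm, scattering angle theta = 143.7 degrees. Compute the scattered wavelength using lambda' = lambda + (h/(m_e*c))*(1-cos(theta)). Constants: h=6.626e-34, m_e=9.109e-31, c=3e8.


Compton wavelength: h/(m_e*c) = 2.4247e-12 m
d_lambda = 2.4247e-12 * (1 - cos(143.7 deg))
= 2.4247e-12 * 1.805928
= 4.3788e-12 m = 0.004379 nm
lambda' = 0.0212 + 0.004379
= 0.025579 nm

0.025579


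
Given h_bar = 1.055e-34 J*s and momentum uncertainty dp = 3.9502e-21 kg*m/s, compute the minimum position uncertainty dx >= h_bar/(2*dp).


dx = h_bar / (2 * dp)
= 1.055e-34 / (2 * 3.9502e-21)
= 1.055e-34 / 7.9004e-21
= 1.3354e-14 m

1.3354e-14


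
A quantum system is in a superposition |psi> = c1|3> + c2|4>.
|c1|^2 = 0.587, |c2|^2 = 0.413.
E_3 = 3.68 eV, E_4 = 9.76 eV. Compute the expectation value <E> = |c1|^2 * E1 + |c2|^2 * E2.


<E> = |c1|^2 * E1 + |c2|^2 * E2
= 0.587 * 3.68 + 0.413 * 9.76
= 2.1602 + 4.0309
= 6.191 eV

6.191


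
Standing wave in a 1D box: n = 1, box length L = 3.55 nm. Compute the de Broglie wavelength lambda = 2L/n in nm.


lambda = 2L / n
= 2 * 3.55 / 1
= 7.1 / 1
= 7.1 nm

7.1


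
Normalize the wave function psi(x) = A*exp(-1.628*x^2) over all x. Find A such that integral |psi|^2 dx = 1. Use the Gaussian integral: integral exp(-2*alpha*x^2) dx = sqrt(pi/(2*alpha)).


integral |psi|^2 dx = A^2 * sqrt(pi/(2*alpha)) = 1
A^2 = sqrt(2*alpha/pi)
= sqrt(2 * 1.628 / pi)
= 1.018046
A = sqrt(1.018046)
= 1.009

1.009


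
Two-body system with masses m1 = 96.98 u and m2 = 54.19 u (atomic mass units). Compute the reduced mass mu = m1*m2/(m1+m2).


mu = m1 * m2 / (m1 + m2)
= 96.98 * 54.19 / (96.98 + 54.19)
= 5255.3462 / 151.17
= 34.7645 u

34.7645


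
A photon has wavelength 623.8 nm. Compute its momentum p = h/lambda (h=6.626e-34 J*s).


p = h / lambda
= 6.626e-34 / (623.8e-9)
= 6.626e-34 / 6.2380e-07
= 1.0622e-27 kg*m/s

1.0622e-27


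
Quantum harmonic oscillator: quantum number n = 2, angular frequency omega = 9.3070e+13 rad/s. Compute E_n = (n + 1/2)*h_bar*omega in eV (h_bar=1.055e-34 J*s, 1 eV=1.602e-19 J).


E = (n + 1/2) * h_bar * omega
= (2 + 0.5) * 1.055e-34 * 9.3070e+13
= 2.5 * 9.8189e-21
= 2.4547e-20 J
= 0.1532 eV

0.1532


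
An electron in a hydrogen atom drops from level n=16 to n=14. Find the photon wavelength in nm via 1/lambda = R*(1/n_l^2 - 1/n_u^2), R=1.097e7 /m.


1/lambda = R * (1/n_l^2 - 1/n_u^2)
= 1.097e7 * (1/14^2 - 1/16^2)
= 1.097e7 * (0.005102 - 0.003906)
= 1.097e7 * 0.001196
= 1.3118e+04 /m
lambda = 1 / 1.3118e+04 = 76232.1483 nm

76232.1483


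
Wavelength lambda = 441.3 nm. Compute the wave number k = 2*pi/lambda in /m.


k = 2 * pi / lambda
= 6.2832 / (441.3e-9)
= 6.2832 / 4.4130e-07
= 1.4238e+07 /m

1.4238e+07


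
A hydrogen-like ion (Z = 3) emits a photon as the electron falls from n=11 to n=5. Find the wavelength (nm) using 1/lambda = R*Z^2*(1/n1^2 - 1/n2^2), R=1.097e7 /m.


1/lambda = R * Z^2 * (1/n1^2 - 1/n2^2)
= 1.097e7 * 3^2 * (1/5^2 - 1/11^2)
= 1.097e7 * 9 * (0.04 - 0.008264)
= 3.1332e+06 /m
lambda = 1 / 3.1332e+06
= 319.1575 nm

319.1575


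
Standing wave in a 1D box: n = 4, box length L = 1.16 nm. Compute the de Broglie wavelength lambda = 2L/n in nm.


lambda = 2L / n
= 2 * 1.16 / 4
= 2.32 / 4
= 0.58 nm

0.58


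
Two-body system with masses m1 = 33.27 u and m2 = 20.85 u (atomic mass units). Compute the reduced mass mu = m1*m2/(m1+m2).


mu = m1 * m2 / (m1 + m2)
= 33.27 * 20.85 / (33.27 + 20.85)
= 693.6795 / 54.12
= 12.8174 u

12.8174


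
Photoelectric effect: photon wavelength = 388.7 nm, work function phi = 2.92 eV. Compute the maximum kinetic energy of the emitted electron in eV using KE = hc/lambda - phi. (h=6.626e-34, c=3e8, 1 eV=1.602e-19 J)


E_photon = hc / lambda
= (6.626e-34)(3e8) / (388.7e-9)
= 5.1140e-19 J
= 3.1922 eV
KE = E_photon - phi
= 3.1922 - 2.92
= 0.2722 eV

0.2722


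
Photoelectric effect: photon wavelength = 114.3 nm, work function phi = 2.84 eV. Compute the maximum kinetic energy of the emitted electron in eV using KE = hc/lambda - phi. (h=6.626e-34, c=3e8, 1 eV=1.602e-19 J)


E_photon = hc / lambda
= (6.626e-34)(3e8) / (114.3e-9)
= 1.7391e-18 J
= 10.8559 eV
KE = E_photon - phi
= 10.8559 - 2.84
= 8.0159 eV

8.0159


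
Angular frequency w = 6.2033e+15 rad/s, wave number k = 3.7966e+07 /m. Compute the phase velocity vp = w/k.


vp = w / k
= 6.2033e+15 / 3.7966e+07
= 1.6339e+08 m/s

1.6339e+08


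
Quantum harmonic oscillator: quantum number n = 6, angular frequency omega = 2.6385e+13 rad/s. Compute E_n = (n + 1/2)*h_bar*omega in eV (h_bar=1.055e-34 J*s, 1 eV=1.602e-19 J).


E = (n + 1/2) * h_bar * omega
= (6 + 0.5) * 1.055e-34 * 2.6385e+13
= 6.5 * 2.7836e-21
= 1.8094e-20 J
= 0.1129 eV

0.1129


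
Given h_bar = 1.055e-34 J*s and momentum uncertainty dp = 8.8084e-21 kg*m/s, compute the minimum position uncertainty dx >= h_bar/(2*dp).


dx = h_bar / (2 * dp)
= 1.055e-34 / (2 * 8.8084e-21)
= 1.055e-34 / 1.7617e-20
= 5.9886e-15 m

5.9886e-15


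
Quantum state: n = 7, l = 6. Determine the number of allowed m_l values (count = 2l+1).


m_l ranges from -l to +l in integer steps
So m_l goes from -6 to +6
Count = 2l + 1 = 2*6 + 1
= 13

13


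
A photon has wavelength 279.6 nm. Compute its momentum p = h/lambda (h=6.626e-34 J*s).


p = h / lambda
= 6.626e-34 / (279.6e-9)
= 6.626e-34 / 2.7960e-07
= 2.3698e-27 kg*m/s

2.3698e-27


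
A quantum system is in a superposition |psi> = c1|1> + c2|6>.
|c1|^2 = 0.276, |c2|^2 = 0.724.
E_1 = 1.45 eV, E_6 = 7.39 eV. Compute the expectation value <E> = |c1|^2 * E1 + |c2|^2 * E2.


<E> = |c1|^2 * E1 + |c2|^2 * E2
= 0.276 * 1.45 + 0.724 * 7.39
= 0.4002 + 5.3504
= 5.7506 eV

5.7506


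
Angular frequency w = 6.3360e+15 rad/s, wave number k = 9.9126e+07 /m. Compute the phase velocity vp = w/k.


vp = w / k
= 6.3360e+15 / 9.9126e+07
= 6.3919e+07 m/s

6.3919e+07


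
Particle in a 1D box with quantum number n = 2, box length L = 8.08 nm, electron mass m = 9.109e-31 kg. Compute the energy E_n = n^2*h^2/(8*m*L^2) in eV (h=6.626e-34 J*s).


E = n^2 * h^2 / (8 * m * L^2)
= 2^2 * (6.626e-34)^2 / (8 * 9.109e-31 * (8.08e-9)^2)
= 4 * 4.3904e-67 / (8 * 9.109e-31 * 6.5286e-17)
= 3.6913e-21 J
= 0.023 eV

0.023


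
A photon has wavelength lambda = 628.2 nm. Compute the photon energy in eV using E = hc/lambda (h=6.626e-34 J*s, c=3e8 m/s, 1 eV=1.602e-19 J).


E = hc / lambda
= (6.626e-34)(3e8) / (628.2e-9)
= 1.9878e-25 / 6.2820e-07
= 3.1643e-19 J
Converting to eV: 3.1643e-19 / 1.602e-19
= 1.9752 eV

1.9752


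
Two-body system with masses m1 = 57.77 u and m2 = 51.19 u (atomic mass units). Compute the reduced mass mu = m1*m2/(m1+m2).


mu = m1 * m2 / (m1 + m2)
= 57.77 * 51.19 / (57.77 + 51.19)
= 2957.2463 / 108.96
= 27.1407 u

27.1407


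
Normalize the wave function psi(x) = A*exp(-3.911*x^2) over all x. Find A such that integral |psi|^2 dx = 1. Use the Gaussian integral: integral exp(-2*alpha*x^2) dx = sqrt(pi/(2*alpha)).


integral |psi|^2 dx = A^2 * sqrt(pi/(2*alpha)) = 1
A^2 = sqrt(2*alpha/pi)
= sqrt(2 * 3.911 / pi)
= 1.577916
A = sqrt(1.577916)
= 1.2562

1.2562


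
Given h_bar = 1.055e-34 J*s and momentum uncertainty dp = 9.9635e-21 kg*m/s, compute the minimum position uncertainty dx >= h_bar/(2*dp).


dx = h_bar / (2 * dp)
= 1.055e-34 / (2 * 9.9635e-21)
= 1.055e-34 / 1.9927e-20
= 5.2943e-15 m

5.2943e-15


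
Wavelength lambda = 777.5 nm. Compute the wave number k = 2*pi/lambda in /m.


k = 2 * pi / lambda
= 6.2832 / (777.5e-9)
= 6.2832 / 7.7750e-07
= 8.0813e+06 /m

8.0813e+06


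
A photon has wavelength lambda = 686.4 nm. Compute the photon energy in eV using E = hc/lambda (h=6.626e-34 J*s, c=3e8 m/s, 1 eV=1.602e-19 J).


E = hc / lambda
= (6.626e-34)(3e8) / (686.4e-9)
= 1.9878e-25 / 6.8640e-07
= 2.8960e-19 J
Converting to eV: 2.8960e-19 / 1.602e-19
= 1.8077 eV

1.8077


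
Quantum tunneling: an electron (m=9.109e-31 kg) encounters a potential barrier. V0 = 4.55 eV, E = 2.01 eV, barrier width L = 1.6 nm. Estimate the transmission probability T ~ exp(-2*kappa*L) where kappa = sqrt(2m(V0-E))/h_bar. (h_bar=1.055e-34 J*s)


V0 - E = 2.54 eV = 4.0691e-19 J
kappa = sqrt(2 * m * (V0-E)) / h_bar
= sqrt(2 * 9.109e-31 * 4.0691e-19) / 1.055e-34
= 8.1610e+09 /m
2*kappa*L = 2 * 8.1610e+09 * 1.6e-9
= 26.1154
T = exp(-26.1154) = 4.552439e-12

4.552439e-12


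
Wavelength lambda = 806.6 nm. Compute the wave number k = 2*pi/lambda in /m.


k = 2 * pi / lambda
= 6.2832 / (806.6e-9)
= 6.2832 / 8.0660e-07
= 7.7897e+06 /m

7.7897e+06


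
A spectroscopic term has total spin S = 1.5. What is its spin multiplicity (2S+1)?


Spin multiplicity = 2S + 1
= 2 * 1.5 + 1
= 3.0 + 1
= 4

4


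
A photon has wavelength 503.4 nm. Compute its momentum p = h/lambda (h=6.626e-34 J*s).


p = h / lambda
= 6.626e-34 / (503.4e-9)
= 6.626e-34 / 5.0340e-07
= 1.3162e-27 kg*m/s

1.3162e-27


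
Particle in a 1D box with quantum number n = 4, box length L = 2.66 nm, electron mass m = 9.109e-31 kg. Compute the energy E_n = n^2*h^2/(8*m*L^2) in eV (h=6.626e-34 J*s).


E = n^2 * h^2 / (8 * m * L^2)
= 4^2 * (6.626e-34)^2 / (8 * 9.109e-31 * (2.66e-9)^2)
= 16 * 4.3904e-67 / (8 * 9.109e-31 * 7.0756e-18)
= 1.3624e-19 J
= 0.8504 eV

0.8504


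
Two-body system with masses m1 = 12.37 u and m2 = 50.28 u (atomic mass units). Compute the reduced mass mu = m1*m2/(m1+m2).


mu = m1 * m2 / (m1 + m2)
= 12.37 * 50.28 / (12.37 + 50.28)
= 621.9636 / 62.65
= 9.9276 u

9.9276


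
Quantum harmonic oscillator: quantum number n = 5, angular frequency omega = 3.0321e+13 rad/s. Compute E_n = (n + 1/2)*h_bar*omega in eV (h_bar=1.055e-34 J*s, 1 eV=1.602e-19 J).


E = (n + 1/2) * h_bar * omega
= (5 + 0.5) * 1.055e-34 * 3.0321e+13
= 5.5 * 3.1989e-21
= 1.7594e-20 J
= 0.1098 eV

0.1098


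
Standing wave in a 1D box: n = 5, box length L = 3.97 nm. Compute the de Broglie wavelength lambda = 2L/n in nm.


lambda = 2L / n
= 2 * 3.97 / 5
= 7.94 / 5
= 1.588 nm

1.588


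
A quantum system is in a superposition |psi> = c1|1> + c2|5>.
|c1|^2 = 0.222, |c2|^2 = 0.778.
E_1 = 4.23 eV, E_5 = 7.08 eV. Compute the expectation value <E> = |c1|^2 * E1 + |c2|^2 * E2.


<E> = |c1|^2 * E1 + |c2|^2 * E2
= 0.222 * 4.23 + 0.778 * 7.08
= 0.9391 + 5.5082
= 6.4473 eV

6.4473


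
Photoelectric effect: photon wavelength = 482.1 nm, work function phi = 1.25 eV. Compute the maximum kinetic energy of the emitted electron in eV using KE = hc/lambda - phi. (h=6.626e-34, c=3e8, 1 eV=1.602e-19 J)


E_photon = hc / lambda
= (6.626e-34)(3e8) / (482.1e-9)
= 4.1232e-19 J
= 2.5738 eV
KE = E_photon - phi
= 2.5738 - 1.25
= 1.3238 eV

1.3238


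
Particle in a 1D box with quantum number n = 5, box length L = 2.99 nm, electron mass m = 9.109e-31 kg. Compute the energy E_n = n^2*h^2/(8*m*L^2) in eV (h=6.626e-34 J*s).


E = n^2 * h^2 / (8 * m * L^2)
= 5^2 * (6.626e-34)^2 / (8 * 9.109e-31 * (2.99e-9)^2)
= 25 * 4.3904e-67 / (8 * 9.109e-31 * 8.9401e-18)
= 1.6848e-19 J
= 1.0517 eV

1.0517


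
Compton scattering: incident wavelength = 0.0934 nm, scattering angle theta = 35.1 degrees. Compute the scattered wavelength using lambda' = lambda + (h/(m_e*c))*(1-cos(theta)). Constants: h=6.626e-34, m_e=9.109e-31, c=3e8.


Compton wavelength: h/(m_e*c) = 2.4247e-12 m
d_lambda = 2.4247e-12 * (1 - cos(35.1 deg))
= 2.4247e-12 * 0.18185
= 4.4093e-13 m = 0.000441 nm
lambda' = 0.0934 + 0.000441
= 0.093841 nm

0.093841
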